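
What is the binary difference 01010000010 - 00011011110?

Method 1 - Direct subtraction (column by column from the right: bit − bit − borrow-in; if negative, add 2 and borrow 1 from the next column):
borrow: 01111111000
        01010000010
-       00011011110
-------------------
        00110100100

Method 2 - Add two's complement:
Two's complement of 00011011110: invert → 11100100001, add 1 → 11100100010
  01010000010
+ 11100100010
-------------
 100110100100  (end carry out of the top bit = 1)
Discarding the end carry: 00110100100
Decimal check:
  01010000010 = 512 + 128 + 2 = 642
  00011011110 = 128 + 64 + 16 + 8 + 4 + 2 = 222
  642 - 222 = 420, and 00110100100 = 256 + 128 + 32 + 4 = 420 ✓



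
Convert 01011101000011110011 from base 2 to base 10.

Sum of powers of 2 for each 1-bit:
2^0 + 2^1 + 2^4 + 2^5 + 2^6 + 2^7 + 2^12 + 2^14 + 2^15 + 2^16 + 2^18
= 1 + 2 + 16 + 32 + 64 + 128 + 4096 + 16384 + 32768 + 65536 + 262144
= 381171



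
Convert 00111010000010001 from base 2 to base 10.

Sum of powers of 2 for each 1-bit:
2^0 + 2^4 + 2^10 + 2^12 + 2^13 + 2^14
= 1 + 16 + 1024 + 4096 + 8192 + 16384
= 29713



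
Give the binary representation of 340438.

Using repeated division by 2:
340438 ÷ 2 = 170219 remainder 0
170219 ÷ 2 = 85109 remainder 1
85109 ÷ 2 = 42554 remainder 1
42554 ÷ 2 = 21277 remainder 0
21277 ÷ 2 = 10638 remainder 1
10638 ÷ 2 = 5319 remainder 0
5319 ÷ 2 = 2659 remainder 1
2659 ÷ 2 = 1329 remainder 1
1329 ÷ 2 = 664 remainder 1
664 ÷ 2 = 332 remainder 0
332 ÷ 2 = 166 remainder 0
166 ÷ 2 = 83 remainder 0
83 ÷ 2 = 41 remainder 1
41 ÷ 2 = 20 remainder 1
20 ÷ 2 = 10 remainder 0
10 ÷ 2 = 5 remainder 0
5 ÷ 2 = 2 remainder 1
2 ÷ 2 = 1 remainder 0
1 ÷ 2 = 0 remainder 1
Reading remainders bottom to top: 1010011000111010110



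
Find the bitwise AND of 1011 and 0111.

AND: 1 only when both bits are 1
  1011
& 0111
------
  0011
Decimal: 11 & 7 = 3



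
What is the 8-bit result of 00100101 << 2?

Original: 00100101 (decimal 37)
Shift left by 2 positions
Append 2 zeros on the right
Result: 10010100 (decimal 148)
Equivalent: 37 << 2 = 37 × 2^2 = 148



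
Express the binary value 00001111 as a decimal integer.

Sum of powers of 2 for each 1-bit:
2^0 + 2^1 + 2^2 + 2^3
= 1 + 2 + 4 + 8
= 15



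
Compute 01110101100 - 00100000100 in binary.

Method 1 - Direct subtraction (column by column from the right: bit − bit − borrow-in; if negative, add 2 and borrow 1 from the next column):
borrow: 00000000000
        01110101100
-       00100000100
-------------------
        01010101000

Method 2 - Add two's complement:
Two's complement of 00100000100: invert → 11011111011, add 1 → 11011111100
  01110101100
+ 11011111100
-------------
 101010101000  (end carry out of the top bit = 1)
Discarding the end carry: 01010101000
Decimal check:
  01110101100 = 512 + 256 + 128 + 32 + 8 + 4 = 940
  00100000100 = 256 + 4 = 260
  940 - 260 = 680, and 01010101000 = 512 + 128 + 32 + 8 = 680 ✓



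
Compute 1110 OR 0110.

OR: 1 when either bit is 1
  1110
| 0110
------
  1110
Decimal: 14 | 6 = 14



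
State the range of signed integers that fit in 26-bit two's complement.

For 26-bit two's complement:
Minimum: -2^25 = -33554432
Maximum: 2^25 - 1 = 33554431



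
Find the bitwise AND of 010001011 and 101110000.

AND: 1 only when both bits are 1
  010001011
& 101110000
-----------
  000000000
Decimal: 139 & 368 = 0



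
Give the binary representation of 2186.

Using repeated division by 2:
2186 ÷ 2 = 1093 remainder 0
1093 ÷ 2 = 546 remainder 1
546 ÷ 2 = 273 remainder 0
273 ÷ 2 = 136 remainder 1
136 ÷ 2 = 68 remainder 0
68 ÷ 2 = 34 remainder 0
34 ÷ 2 = 17 remainder 0
17 ÷ 2 = 8 remainder 1
8 ÷ 2 = 4 remainder 0
4 ÷ 2 = 2 remainder 0
2 ÷ 2 = 1 remainder 0
1 ÷ 2 = 0 remainder 1
Reading remainders bottom to top: 100010001010



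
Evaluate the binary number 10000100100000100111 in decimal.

Sum of powers of 2 for each 1-bit:
2^0 + 2^1 + 2^2 + 2^5 + 2^11 + 2^14 + 2^19
= 1 + 2 + 4 + 32 + 2048 + 16384 + 524288
= 542759



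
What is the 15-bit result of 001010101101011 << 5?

Original: 001010101101011 (decimal 5483)
Shift left by 5 positions
Append 5 zeros on the right and drop the 5 high bits that overflow the 15-bit width
Result: 010110101100000 (decimal 11616)
Equivalent: 5483 << 5 = 5483 × 2^5 = 175456, truncated to 15 bits = 11616



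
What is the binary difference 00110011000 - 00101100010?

Method 1 - Direct subtraction (column by column from the right: bit − bit − borrow-in; if negative, add 2 and borrow 1 from the next column):
borrow: 00011001100
        00110011000
-       00101100010
-------------------
        00000110110

Method 2 - Add two's complement:
Two's complement of 00101100010: invert → 11010011101, add 1 → 11010011110
  00110011000
+ 11010011110
-------------
 100000110110  (end carry out of the top bit = 1)
Discarding the end carry: 00000110110
Decimal check:
  00110011000 = 256 + 128 + 16 + 8 = 408
  00101100010 = 256 + 64 + 32 + 2 = 354
  408 - 354 = 54, and 00000110110 = 32 + 16 + 4 + 2 = 54 ✓



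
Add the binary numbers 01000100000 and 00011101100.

Add column by column from the right: bit + bit + carry-in; write the sum mod 2, carry 1 when the sum is 2 or 3.
carry:  00111000000
        01000100000
+       00011101100
-------------------
       001100001100
(the carry out of the leftmost column, 0, becomes the leading bit)
Decimal check:
  01000100000 = 512 + 32 = 544
  00011101100 = 128 + 64 + 32 + 8 + 4 = 236
  544 + 236 = 780, and 001100001100 = 512 + 256 + 8 + 4 = 780 ✓



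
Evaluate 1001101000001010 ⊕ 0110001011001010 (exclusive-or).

XOR: 1 when bits differ
  1001101000001010
^ 0110001011001010
------------------
  1111100011000000
Decimal: 39434 ^ 25290 = 63680



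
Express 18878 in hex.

Using repeated division by 16 (digits 10–15 are A–F):
18878 ÷ 16 = 1179 remainder 14 (E)
1179 ÷ 16 = 73 remainder 11 (B)
73 ÷ 16 = 4 remainder 9
4 ÷ 16 = 0 remainder 4
Reading remainders bottom to top: 49BE



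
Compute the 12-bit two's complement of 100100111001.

Original (sign bit 1, negative): 100100111001
Step 1 - Invert all bits: 011011000110
Step 2 - Add 1: 011011000111
Verification: 100100111001 + 011011000111 = 1000000000000; discarding the end carry (carry out of the top bit) leaves the 12-bit value 000000000000, as required for x + (-x)



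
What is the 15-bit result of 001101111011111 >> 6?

Original: 001101111011111 (decimal 7135)
Shift right by 6 positions
Drop the 6 low bits; fill with zeros on the left
Result: 000000001101111 (decimal 111)
Equivalent: 7135 >> 6 = 7135 ÷ 2^6 = 111



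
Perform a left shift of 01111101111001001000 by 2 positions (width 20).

Original: 01111101111001001000 (decimal 515656)
Shift left by 2 positions
Append 2 zeros on the right and drop the 2 high bits that overflow the 20-bit width
Result: 11110111100100100000 (decimal 1014048)
Equivalent: 515656 << 2 = 515656 × 2^2 = 2062624, truncated to 20 bits = 1014048



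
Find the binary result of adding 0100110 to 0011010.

Add column by column from the right: bit + bit + carry-in; write the sum mod 2, carry 1 when the sum is 2 or 3.
carry:  1111100
        0100110
+       0011010
---------------
       01000000
(the carry out of the leftmost column, 0, becomes the leading bit)
Decimal check:
  0100110 = 32 + 4 + 2 = 38
  0011010 = 16 + 8 + 2 = 26
  38 + 26 = 64, and 01000000 = 64 ✓



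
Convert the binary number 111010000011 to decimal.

Sum of powers of 2 for each 1-bit:
2^0 + 2^1 + 2^7 + 2^9 + 2^10 + 2^11
= 1 + 2 + 128 + 512 + 1024 + 2048
= 3715



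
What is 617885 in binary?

Using repeated division by 2:
617885 ÷ 2 = 308942 remainder 1
308942 ÷ 2 = 154471 remainder 0
154471 ÷ 2 = 77235 remainder 1
77235 ÷ 2 = 38617 remainder 1
38617 ÷ 2 = 19308 remainder 1
19308 ÷ 2 = 9654 remainder 0
9654 ÷ 2 = 4827 remainder 0
4827 ÷ 2 = 2413 remainder 1
2413 ÷ 2 = 1206 remainder 1
1206 ÷ 2 = 603 remainder 0
603 ÷ 2 = 301 remainder 1
301 ÷ 2 = 150 remainder 1
150 ÷ 2 = 75 remainder 0
75 ÷ 2 = 37 remainder 1
37 ÷ 2 = 18 remainder 1
18 ÷ 2 = 9 remainder 0
9 ÷ 2 = 4 remainder 1
4 ÷ 2 = 2 remainder 0
2 ÷ 2 = 1 remainder 0
1 ÷ 2 = 0 remainder 1
Reading remainders bottom to top: 10010110110110011101



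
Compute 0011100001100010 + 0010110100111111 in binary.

Add column by column from the right: bit + bit + carry-in; write the sum mod 2, carry 1 when the sum is 2 or 3.
carry:  0111000011111100
        0011100001100010
+       0010110100111111
------------------------
       00110010110100001
(the carry out of the leftmost column, 0, becomes the leading bit)
Decimal check:
  0011100001100010 = 8192 + 4096 + 2048 + 64 + 32 + 2 = 14434
  0010110100111111 = 8192 + 2048 + 1024 + 256 + 32 + 16 + 8 + 4 + 2 + 1 = 11583
  14434 + 11583 = 26017, and 00110010110100001 = 16384 + 8192 + 1024 + 256 + 128 + 32 + 1 = 26017 ✓



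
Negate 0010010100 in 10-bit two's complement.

Original: 0010010100
Step 1 - Invert all bits: 1101101011
Step 2 - Add 1: 1101101100
Verification: 0010010100 + 1101101100 = 10000000000; discarding the end carry (carry out of the top bit) leaves the 10-bit value 0000000000, as required for x + (-x)



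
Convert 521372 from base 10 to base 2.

Using repeated division by 2:
521372 ÷ 2 = 260686 remainder 0
260686 ÷ 2 = 130343 remainder 0
130343 ÷ 2 = 65171 remainder 1
65171 ÷ 2 = 32585 remainder 1
32585 ÷ 2 = 16292 remainder 1
16292 ÷ 2 = 8146 remainder 0
8146 ÷ 2 = 4073 remainder 0
4073 ÷ 2 = 2036 remainder 1
2036 ÷ 2 = 1018 remainder 0
1018 ÷ 2 = 509 remainder 0
509 ÷ 2 = 254 remainder 1
254 ÷ 2 = 127 remainder 0
127 ÷ 2 = 63 remainder 1
63 ÷ 2 = 31 remainder 1
31 ÷ 2 = 15 remainder 1
15 ÷ 2 = 7 remainder 1
7 ÷ 2 = 3 remainder 1
3 ÷ 2 = 1 remainder 1
1 ÷ 2 = 0 remainder 1
Reading remainders bottom to top: 1111111010010011100



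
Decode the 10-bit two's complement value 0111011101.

Binary: 0111011101
Sign bit: 0 (non-negative)
Read directly as an unsigned value:
0111011101 = 256 + 128 + 64 + 16 + 8 + 4 + 1 = 477
Value: 477



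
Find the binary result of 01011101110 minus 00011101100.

Method 1 - Direct subtraction (column by column from the right: bit − bit − borrow-in; if negative, add 2 and borrow 1 from the next column):
borrow: 00000000000
        01011101110
-       00011101100
-------------------
        01000000010

Method 2 - Add two's complement:
Two's complement of 00011101100: invert → 11100010011, add 1 → 11100010100
  01011101110
+ 11100010100
-------------
 101000000010  (end carry out of the top bit = 1)
Discarding the end carry: 01000000010
Decimal check:
  01011101110 = 512 + 128 + 64 + 32 + 8 + 4 + 2 = 750
  00011101100 = 128 + 64 + 32 + 8 + 4 = 236
  750 - 236 = 514, and 01000000010 = 512 + 2 = 514 ✓



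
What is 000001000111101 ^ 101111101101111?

XOR: 1 when bits differ
  000001000111101
^ 101111101101111
-----------------
  101110101010010
Decimal: 573 ^ 24431 = 23890



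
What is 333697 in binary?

Using repeated division by 2:
333697 ÷ 2 = 166848 remainder 1
166848 ÷ 2 = 83424 remainder 0
83424 ÷ 2 = 41712 remainder 0
41712 ÷ 2 = 20856 remainder 0
20856 ÷ 2 = 10428 remainder 0
10428 ÷ 2 = 5214 remainder 0
5214 ÷ 2 = 2607 remainder 0
2607 ÷ 2 = 1303 remainder 1
1303 ÷ 2 = 651 remainder 1
651 ÷ 2 = 325 remainder 1
325 ÷ 2 = 162 remainder 1
162 ÷ 2 = 81 remainder 0
81 ÷ 2 = 40 remainder 1
40 ÷ 2 = 20 remainder 0
20 ÷ 2 = 10 remainder 0
10 ÷ 2 = 5 remainder 0
5 ÷ 2 = 2 remainder 1
2 ÷ 2 = 1 remainder 0
1 ÷ 2 = 0 remainder 1
Reading remainders bottom to top: 1010001011110000001



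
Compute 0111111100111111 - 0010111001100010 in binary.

Method 1 - Direct subtraction (column by column from the right: bit − bit − borrow-in; if negative, add 2 and borrow 1 from the next column):
borrow: 0000000110000000
        0111111100111111
-       0010111001100010
------------------------
        0101000011011101

Method 2 - Add two's complement:
Two's complement of 0010111001100010: invert → 1101000110011101, add 1 → 1101000110011110
  0111111100111111
+ 1101000110011110
------------------
 10101000011011101  (end carry out of the top bit = 1)
Discarding the end carry: 0101000011011101
Decimal check:
  0111111100111111 = 16384 + 8192 + 4096 + 2048 + 1024 + 512 + 256 + 32 + 16 + 8 + 4 + 2 + 1 = 32575
  0010111001100010 = 8192 + 2048 + 1024 + 512 + 64 + 32 + 2 = 11874
  32575 - 11874 = 20701, and 0101000011011101 = 16384 + 4096 + 128 + 64 + 16 + 8 + 4 + 1 = 20701 ✓



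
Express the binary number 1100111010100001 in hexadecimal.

Group into 4-bit nibbles from right:
  1100 = C
  1110 = E
  1010 = A
  0001 = 1
Result: CEA1



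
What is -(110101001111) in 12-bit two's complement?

Original (sign bit 1, negative): 110101001111
Step 1 - Invert all bits: 001010110000
Step 2 - Add 1: 001010110001
Verification: 110101001111 + 001010110001 = 1000000000000; discarding the end carry (carry out of the top bit) leaves the 12-bit value 000000000000, as required for x + (-x)



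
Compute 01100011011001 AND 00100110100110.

AND: 1 only when both bits are 1
  01100011011001
& 00100110100110
----------------
  00100010000000
Decimal: 6361 & 2470 = 2176



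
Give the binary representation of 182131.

Using repeated division by 2:
182131 ÷ 2 = 91065 remainder 1
91065 ÷ 2 = 45532 remainder 1
45532 ÷ 2 = 22766 remainder 0
22766 ÷ 2 = 11383 remainder 0
11383 ÷ 2 = 5691 remainder 1
5691 ÷ 2 = 2845 remainder 1
2845 ÷ 2 = 1422 remainder 1
1422 ÷ 2 = 711 remainder 0
711 ÷ 2 = 355 remainder 1
355 ÷ 2 = 177 remainder 1
177 ÷ 2 = 88 remainder 1
88 ÷ 2 = 44 remainder 0
44 ÷ 2 = 22 remainder 0
22 ÷ 2 = 11 remainder 0
11 ÷ 2 = 5 remainder 1
5 ÷ 2 = 2 remainder 1
2 ÷ 2 = 1 remainder 0
1 ÷ 2 = 0 remainder 1
Reading remainders bottom to top: 101100011101110011



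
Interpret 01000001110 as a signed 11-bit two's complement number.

Binary: 01000001110
Sign bit: 0 (non-negative)
Read directly as an unsigned value:
01000001110 = 512 + 8 + 4 + 2 = 526
Value: 526



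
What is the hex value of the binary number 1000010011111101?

Group into 4-bit nibbles from right:
  1000 = 8
  0100 = 4
  1111 = F
  1101 = D
Result: 84FD



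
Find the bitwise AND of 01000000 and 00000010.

AND: 1 only when both bits are 1
  01000000
& 00000010
----------
  00000000
Decimal: 64 & 2 = 0



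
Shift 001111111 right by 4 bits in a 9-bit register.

Original: 001111111 (decimal 127)
Shift right by 4 positions
Drop the 4 low bits; fill with zeros on the left
Result: 000000111 (decimal 7)
Equivalent: 127 >> 4 = 127 ÷ 2^4 = 7



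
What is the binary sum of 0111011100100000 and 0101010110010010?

Add column by column from the right: bit + bit + carry-in; write the sum mod 2, carry 1 when the sum is 2 or 3.
carry:  1110111000000000
        0111011100100000
+       0101010110010010
------------------------
       01100110010110010
(the carry out of the leftmost column, 0, becomes the leading bit)
Decimal check:
  0111011100100000 = 16384 + 8192 + 4096 + 1024 + 512 + 256 + 32 = 30496
  0101010110010010 = 16384 + 4096 + 1024 + 256 + 128 + 16 + 2 = 21906
  30496 + 21906 = 52402, and 01100110010110010 = 32768 + 16384 + 2048 + 1024 + 128 + 32 + 16 + 2 = 52402 ✓



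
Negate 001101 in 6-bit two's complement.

Original: 001101
Step 1 - Invert all bits: 110010
Step 2 - Add 1: 110011
Verification: 001101 + 110011 = 1000000; discarding the end carry (carry out of the top bit) leaves the 6-bit value 000000, as required for x + (-x)



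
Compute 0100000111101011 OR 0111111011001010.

OR: 1 when either bit is 1
  0100000111101011
| 0111111011001010
------------------
  0111111111101011
Decimal: 16875 | 32458 = 32747



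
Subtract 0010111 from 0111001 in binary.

Method 1 - Direct subtraction (column by column from the right: bit − bit − borrow-in; if negative, add 2 and borrow 1 from the next column):
borrow: 0001100
        0111001
-       0010111
---------------
        0100010

Method 2 - Add two's complement:
Two's complement of 0010111: invert → 1101000, add 1 → 1101001
  0111001
+ 1101001
---------
 10100010  (end carry out of the top bit = 1)
Discarding the end carry: 0100010
Decimal check:
  0111001 = 32 + 16 + 8 + 1 = 57
  0010111 = 16 + 4 + 2 + 1 = 23
  57 - 23 = 34, and 0100010 = 32 + 2 = 34 ✓



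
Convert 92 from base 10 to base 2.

Using repeated division by 2:
92 ÷ 2 = 46 remainder 0
46 ÷ 2 = 23 remainder 0
23 ÷ 2 = 11 remainder 1
11 ÷ 2 = 5 remainder 1
5 ÷ 2 = 2 remainder 1
2 ÷ 2 = 1 remainder 0
1 ÷ 2 = 0 remainder 1
Reading remainders bottom to top: 1011100



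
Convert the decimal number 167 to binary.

Using repeated division by 2:
167 ÷ 2 = 83 remainder 1
83 ÷ 2 = 41 remainder 1
41 ÷ 2 = 20 remainder 1
20 ÷ 2 = 10 remainder 0
10 ÷ 2 = 5 remainder 0
5 ÷ 2 = 2 remainder 1
2 ÷ 2 = 1 remainder 0
1 ÷ 2 = 0 remainder 1
Reading remainders bottom to top: 10100111



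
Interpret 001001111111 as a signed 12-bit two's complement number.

Binary: 001001111111
Sign bit: 0 (non-negative)
Read directly as an unsigned value:
001001111111 = 512 + 64 + 32 + 16 + 8 + 4 + 2 + 1 = 639
Value: 639



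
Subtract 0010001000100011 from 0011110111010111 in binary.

Method 1 - Direct subtraction (column by column from the right: bit − bit − borrow-in; if negative, add 2 and borrow 1 from the next column):
borrow: 0000010001000000
        0011110111010111
-       0010001000100011
------------------------
        0001101110110100

Method 2 - Add two's complement:
Two's complement of 0010001000100011: invert → 1101110111011100, add 1 → 1101110111011101
  0011110111010111
+ 1101110111011101
------------------
 10001101110110100  (end carry out of the top bit = 1)
Discarding the end carry: 0001101110110100
Decimal check:
  0011110111010111 = 8192 + 4096 + 2048 + 1024 + 256 + 128 + 64 + 16 + 4 + 2 + 1 = 15831
  0010001000100011 = 8192 + 512 + 32 + 2 + 1 = 8739
  15831 - 8739 = 7092, and 0001101110110100 = 4096 + 2048 + 512 + 256 + 128 + 32 + 16 + 4 = 7092 ✓



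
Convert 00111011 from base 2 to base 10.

Sum of powers of 2 for each 1-bit:
2^0 + 2^1 + 2^3 + 2^4 + 2^5
= 1 + 2 + 8 + 16 + 32
= 59



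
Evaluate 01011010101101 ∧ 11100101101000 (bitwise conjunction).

AND: 1 only when both bits are 1
  01011010101101
& 11100101101000
----------------
  01000000101000
Decimal: 5805 & 14696 = 4136



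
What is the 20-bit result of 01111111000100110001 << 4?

Original: 01111111000100110001 (decimal 520497)
Shift left by 4 positions
Append 4 zeros on the right and drop the 4 high bits that overflow the 20-bit width
Result: 11110001001100010000 (decimal 987920)
Equivalent: 520497 << 4 = 520497 × 2^4 = 8327952, truncated to 20 bits = 987920



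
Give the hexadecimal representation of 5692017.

Using repeated division by 16 (digits 10–15 are A–F):
5692017 ÷ 16 = 355751 remainder 1
355751 ÷ 16 = 22234 remainder 7
22234 ÷ 16 = 1389 remainder 10 (A)
1389 ÷ 16 = 86 remainder 13 (D)
86 ÷ 16 = 5 remainder 6
5 ÷ 16 = 0 remainder 5
Reading remainders bottom to top: 56DA71



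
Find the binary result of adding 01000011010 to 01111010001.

Add column by column from the right: bit + bit + carry-in; write the sum mod 2, carry 1 when the sum is 2 or 3.
carry:  10000100000
        01000011010
+       01111010001
-------------------
       010111101011
(the carry out of the leftmost column, 0, becomes the leading bit)
Decimal check:
  01000011010 = 512 + 16 + 8 + 2 = 538
  01111010001 = 512 + 256 + 128 + 64 + 16 + 1 = 977
  538 + 977 = 1515, and 010111101011 = 1024 + 256 + 128 + 64 + 32 + 8 + 2 + 1 = 1515 ✓



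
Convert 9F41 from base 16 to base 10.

Expand by place value (powers of 16):
Digit values: F = 15
9F41 = 9 × 16^3 + 15 × 16^2 + 4 × 16^1 + 1 × 16^0
= 9 × 4096 + 15 × 256 + 4 × 16 + 1 × 1
= 36864 + 3840 + 64 + 1
= 40769



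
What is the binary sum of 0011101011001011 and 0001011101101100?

Add column by column from the right: bit + bit + carry-in; write the sum mod 2, carry 1 when the sum is 2 or 3.
carry:  0111111110010000
        0011101011001011
+       0001011101101100
------------------------
       00101001000110111
(the carry out of the leftmost column, 0, becomes the leading bit)
Decimal check:
  0011101011001011 = 8192 + 4096 + 2048 + 512 + 128 + 64 + 8 + 2 + 1 = 15051
  0001011101101100 = 4096 + 1024 + 512 + 256 + 64 + 32 + 8 + 4 = 5996
  15051 + 5996 = 21047, and 00101001000110111 = 16384 + 4096 + 512 + 32 + 16 + 4 + 2 + 1 = 21047 ✓



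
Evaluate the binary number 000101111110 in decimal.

Sum of powers of 2 for each 1-bit:
2^1 + 2^2 + 2^3 + 2^4 + 2^5 + 2^6 + 2^8
= 2 + 4 + 8 + 16 + 32 + 64 + 256
= 382



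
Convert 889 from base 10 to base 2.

Using repeated division by 2:
889 ÷ 2 = 444 remainder 1
444 ÷ 2 = 222 remainder 0
222 ÷ 2 = 111 remainder 0
111 ÷ 2 = 55 remainder 1
55 ÷ 2 = 27 remainder 1
27 ÷ 2 = 13 remainder 1
13 ÷ 2 = 6 remainder 1
6 ÷ 2 = 3 remainder 0
3 ÷ 2 = 1 remainder 1
1 ÷ 2 = 0 remainder 1
Reading remainders bottom to top: 1101111001



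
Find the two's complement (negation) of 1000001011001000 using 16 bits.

Original (sign bit 1, negative): 1000001011001000
Step 1 - Invert all bits: 0111110100110111
Step 2 - Add 1: 0111110100111000
Verification: 1000001011001000 + 0111110100111000 = 10000000000000000; discarding the end carry (carry out of the top bit) leaves the 16-bit value 0000000000000000, as required for x + (-x)



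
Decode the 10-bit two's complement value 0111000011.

Binary: 0111000011
Sign bit: 0 (non-negative)
Read directly as an unsigned value:
0111000011 = 256 + 128 + 64 + 2 + 1 = 451
Value: 451



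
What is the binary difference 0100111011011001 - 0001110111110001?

Method 1 - Direct subtraction (column by column from the right: bit − bit − borrow-in; if negative, add 2 and borrow 1 from the next column):
borrow: 0110001111000000
        0100111011011001
-       0001110111110001
------------------------
        0011000011101000

Method 2 - Add two's complement:
Two's complement of 0001110111110001: invert → 1110001000001110, add 1 → 1110001000001111
  0100111011011001
+ 1110001000001111
------------------
 10011000011101000  (end carry out of the top bit = 1)
Discarding the end carry: 0011000011101000
Decimal check:
  0100111011011001 = 16384 + 2048 + 1024 + 512 + 128 + 64 + 16 + 8 + 1 = 20185
  0001110111110001 = 4096 + 2048 + 1024 + 256 + 128 + 64 + 32 + 16 + 1 = 7665
  20185 - 7665 = 12520, and 0011000011101000 = 8192 + 4096 + 128 + 64 + 32 + 8 = 12520 ✓



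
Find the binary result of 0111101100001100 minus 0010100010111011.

Method 1 - Direct subtraction (column by column from the right: bit − bit − borrow-in; if negative, add 2 and borrow 1 from the next column):
borrow: 0000000111100110
        0111101100001100
-       0010100010111011
------------------------
        0101001001010001

Method 2 - Add two's complement:
Two's complement of 0010100010111011: invert → 1101011101000100, add 1 → 1101011101000101
  0111101100001100
+ 1101011101000101
------------------
 10101001001010001  (end carry out of the top bit = 1)
Discarding the end carry: 0101001001010001
Decimal check:
  0111101100001100 = 16384 + 8192 + 4096 + 2048 + 512 + 256 + 8 + 4 = 31500
  0010100010111011 = 8192 + 2048 + 128 + 32 + 16 + 8 + 2 + 1 = 10427
  31500 - 10427 = 21073, and 0101001001010001 = 16384 + 4096 + 512 + 64 + 16 + 1 = 21073 ✓



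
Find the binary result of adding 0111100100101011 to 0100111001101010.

Add column by column from the right: bit + bit + carry-in; write the sum mod 2, carry 1 when the sum is 2 or 3.
carry:  1111000011010100
        0111100100101011
+       0100111001101010
------------------------
       01100011110010101
(the carry out of the leftmost column, 0, becomes the leading bit)
Decimal check:
  0111100100101011 = 16384 + 8192 + 4096 + 2048 + 256 + 32 + 8 + 2 + 1 = 31019
  0100111001101010 = 16384 + 2048 + 1024 + 512 + 64 + 32 + 8 + 2 = 20074
  31019 + 20074 = 51093, and 01100011110010101 = 32768 + 16384 + 1024 + 512 + 256 + 128 + 16 + 4 + 1 = 51093 ✓



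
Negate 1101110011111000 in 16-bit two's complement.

Original (sign bit 1, negative): 1101110011111000
Step 1 - Invert all bits: 0010001100000111
Step 2 - Add 1: 0010001100001000
Verification: 1101110011111000 + 0010001100001000 = 10000000000000000; discarding the end carry (carry out of the top bit) leaves the 16-bit value 0000000000000000, as required for x + (-x)



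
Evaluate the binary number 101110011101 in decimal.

Sum of powers of 2 for each 1-bit:
2^0 + 2^2 + 2^3 + 2^4 + 2^7 + 2^8 + 2^9 + 2^11
= 1 + 4 + 8 + 16 + 128 + 256 + 512 + 2048
= 2973



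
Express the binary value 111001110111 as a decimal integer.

Sum of powers of 2 for each 1-bit:
2^0 + 2^1 + 2^2 + 2^4 + 2^5 + 2^6 + 2^9 + 2^10 + 2^11
= 1 + 2 + 4 + 16 + 32 + 64 + 512 + 1024 + 2048
= 3703



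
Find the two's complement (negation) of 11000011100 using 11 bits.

Original (sign bit 1, negative): 11000011100
Step 1 - Invert all bits: 00111100011
Step 2 - Add 1: 00111100100
Verification: 11000011100 + 00111100100 = 100000000000; discarding the end carry (carry out of the top bit) leaves the 11-bit value 00000000000, as required for x + (-x)



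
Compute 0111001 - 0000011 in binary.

Method 1 - Direct subtraction (column by column from the right: bit − bit − borrow-in; if negative, add 2 and borrow 1 from the next column):
borrow: 0001100
        0111001
-       0000011
---------------
        0110110

Method 2 - Add two's complement:
Two's complement of 0000011: invert → 1111100, add 1 → 1111101
  0111001
+ 1111101
---------
 10110110  (end carry out of the top bit = 1)
Discarding the end carry: 0110110
Decimal check:
  0111001 = 32 + 16 + 8 + 1 = 57
  0000011 = 2 + 1 = 3
  57 - 3 = 54, and 0110110 = 32 + 16 + 4 + 2 = 54 ✓



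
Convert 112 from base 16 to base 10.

Expand by place value (powers of 16):
112 = 1 × 16^2 + 1 × 16^1 + 2 × 16^0
= 1 × 256 + 1 × 16 + 2 × 1
= 256 + 16 + 2
= 274



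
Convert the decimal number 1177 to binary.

Using repeated division by 2:
1177 ÷ 2 = 588 remainder 1
588 ÷ 2 = 294 remainder 0
294 ÷ 2 = 147 remainder 0
147 ÷ 2 = 73 remainder 1
73 ÷ 2 = 36 remainder 1
36 ÷ 2 = 18 remainder 0
18 ÷ 2 = 9 remainder 0
9 ÷ 2 = 4 remainder 1
4 ÷ 2 = 2 remainder 0
2 ÷ 2 = 1 remainder 0
1 ÷ 2 = 0 remainder 1
Reading remainders bottom to top: 10010011001



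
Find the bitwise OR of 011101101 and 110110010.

OR: 1 when either bit is 1
  011101101
| 110110010
-----------
  111111111
Decimal: 237 | 434 = 511



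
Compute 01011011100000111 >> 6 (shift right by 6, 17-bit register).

Original: 01011011100000111 (decimal 46855)
Shift right by 6 positions
Drop the 6 low bits; fill with zeros on the left
Result: 00000001011011100 (decimal 732)
Equivalent: 46855 >> 6 = 46855 ÷ 2^6 = 732



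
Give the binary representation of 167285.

Using repeated division by 2:
167285 ÷ 2 = 83642 remainder 1
83642 ÷ 2 = 41821 remainder 0
41821 ÷ 2 = 20910 remainder 1
20910 ÷ 2 = 10455 remainder 0
10455 ÷ 2 = 5227 remainder 1
5227 ÷ 2 = 2613 remainder 1
2613 ÷ 2 = 1306 remainder 1
1306 ÷ 2 = 653 remainder 0
653 ÷ 2 = 326 remainder 1
326 ÷ 2 = 163 remainder 0
163 ÷ 2 = 81 remainder 1
81 ÷ 2 = 40 remainder 1
40 ÷ 2 = 20 remainder 0
20 ÷ 2 = 10 remainder 0
10 ÷ 2 = 5 remainder 0
5 ÷ 2 = 2 remainder 1
2 ÷ 2 = 1 remainder 0
1 ÷ 2 = 0 remainder 1
Reading remainders bottom to top: 101000110101110101



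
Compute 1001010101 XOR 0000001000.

XOR: 1 when bits differ
  1001010101
^ 0000001000
------------
  1001011101
Decimal: 597 ^ 8 = 605



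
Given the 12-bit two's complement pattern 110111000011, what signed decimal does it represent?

Binary: 110111000011
Sign bit: 1 (negative)
Invert: 001000111100
Add 1:  001000111101
Magnitude: 001000111101 = 512 + 32 + 16 + 8 + 4 + 1 = 573
Value: -573



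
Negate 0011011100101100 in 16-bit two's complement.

Original: 0011011100101100
Step 1 - Invert all bits: 1100100011010011
Step 2 - Add 1: 1100100011010100
Verification: 0011011100101100 + 1100100011010100 = 10000000000000000; discarding the end carry (carry out of the top bit) leaves the 16-bit value 0000000000000000, as required for x + (-x)



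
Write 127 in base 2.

Using repeated division by 2:
127 ÷ 2 = 63 remainder 1
63 ÷ 2 = 31 remainder 1
31 ÷ 2 = 15 remainder 1
15 ÷ 2 = 7 remainder 1
7 ÷ 2 = 3 remainder 1
3 ÷ 2 = 1 remainder 1
1 ÷ 2 = 0 remainder 1
Reading remainders bottom to top: 1111111



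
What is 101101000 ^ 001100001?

XOR: 1 when bits differ
  101101000
^ 001100001
-----------
  100001001
Decimal: 360 ^ 97 = 265



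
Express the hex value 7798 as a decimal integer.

Expand by place value (powers of 16):
7798 = 7 × 16^3 + 7 × 16^2 + 9 × 16^1 + 8 × 16^0
= 7 × 4096 + 7 × 256 + 9 × 16 + 8 × 1
= 28672 + 1792 + 144 + 8
= 30616



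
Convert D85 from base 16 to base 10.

Expand by place value (powers of 16):
Digit values: D = 13
D85 = 13 × 16^2 + 8 × 16^1 + 5 × 16^0
= 13 × 256 + 8 × 16 + 5 × 1
= 3328 + 128 + 5
= 3461



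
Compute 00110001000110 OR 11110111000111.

OR: 1 when either bit is 1
  00110001000110
| 11110111000111
----------------
  11110111000111
Decimal: 3142 | 15815 = 15815



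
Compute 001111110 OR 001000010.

OR: 1 when either bit is 1
  001111110
| 001000010
-----------
  001111110
Decimal: 126 | 66 = 126



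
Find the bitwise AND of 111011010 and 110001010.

AND: 1 only when both bits are 1
  111011010
& 110001010
-----------
  110001010
Decimal: 474 & 394 = 394



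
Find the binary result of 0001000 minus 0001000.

Method 1 - Direct subtraction (column by column from the right: bit − bit − borrow-in; if negative, add 2 and borrow 1 from the next column):
borrow: 0000000
        0001000
-       0001000
---------------
        0000000

Method 2 - Add two's complement:
Two's complement of 0001000: invert → 1110111, add 1 → 1111000
  0001000
+ 1111000
---------
 10000000  (end carry out of the top bit = 1)
Discarding the end carry: 0000000
Decimal check:
  0001000 = 8
  0001000 = 8
  8 - 8 = 0, and 0000000 = 0 ✓



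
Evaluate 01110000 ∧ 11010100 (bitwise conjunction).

AND: 1 only when both bits are 1
  01110000
& 11010100
----------
  01010000
Decimal: 112 & 212 = 80



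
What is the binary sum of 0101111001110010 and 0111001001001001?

Add column by column from the right: bit + bit + carry-in; write the sum mod 2, carry 1 when the sum is 2 or 3.
carry:  1111110010000000
        0101111001110010
+       0111001001001001
------------------------
       01101000010111011
(the carry out of the leftmost column, 0, becomes the leading bit)
Decimal check:
  0101111001110010 = 16384 + 4096 + 2048 + 1024 + 512 + 64 + 32 + 16 + 2 = 24178
  0111001001001001 = 16384 + 8192 + 4096 + 512 + 64 + 8 + 1 = 29257
  24178 + 29257 = 53435, and 01101000010111011 = 32768 + 16384 + 4096 + 128 + 32 + 16 + 8 + 2 + 1 = 53435 ✓



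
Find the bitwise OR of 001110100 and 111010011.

OR: 1 when either bit is 1
  001110100
| 111010011
-----------
  111110111
Decimal: 116 | 467 = 503



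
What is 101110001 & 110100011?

AND: 1 only when both bits are 1
  101110001
& 110100011
-----------
  100100001
Decimal: 369 & 419 = 289



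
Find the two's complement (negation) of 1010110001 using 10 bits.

Original (sign bit 1, negative): 1010110001
Step 1 - Invert all bits: 0101001110
Step 2 - Add 1: 0101001111
Verification: 1010110001 + 0101001111 = 10000000000; discarding the end carry (carry out of the top bit) leaves the 10-bit value 0000000000, as required for x + (-x)



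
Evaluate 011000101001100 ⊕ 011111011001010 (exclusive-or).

XOR: 1 when bits differ
  011000101001100
^ 011111011001010
-----------------
  000111110000110
Decimal: 12620 ^ 16074 = 3974



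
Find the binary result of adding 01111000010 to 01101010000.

Add column by column from the right: bit + bit + carry-in; write the sum mod 2, carry 1 when the sum is 2 or 3.
carry:  11110000000
        01111000010
+       01101010000
-------------------
       011100010010
(the carry out of the leftmost column, 0, becomes the leading bit)
Decimal check:
  01111000010 = 512 + 256 + 128 + 64 + 2 = 962
  01101010000 = 512 + 256 + 64 + 16 = 848
  962 + 848 = 1810, and 011100010010 = 1024 + 512 + 256 + 16 + 2 = 1810 ✓



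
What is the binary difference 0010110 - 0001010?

Method 1 - Direct subtraction (column by column from the right: bit − bit − borrow-in; if negative, add 2 and borrow 1 from the next column):
borrow: 0010000
        0010110
-       0001010
---------------
        0001100

Method 2 - Add two's complement:
Two's complement of 0001010: invert → 1110101, add 1 → 1110110
  0010110
+ 1110110
---------
 10001100  (end carry out of the top bit = 1)
Discarding the end carry: 0001100
Decimal check:
  0010110 = 16 + 4 + 2 = 22
  0001010 = 8 + 2 = 10
  22 - 10 = 12, and 0001100 = 8 + 4 = 12 ✓



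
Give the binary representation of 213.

Using repeated division by 2:
213 ÷ 2 = 106 remainder 1
106 ÷ 2 = 53 remainder 0
53 ÷ 2 = 26 remainder 1
26 ÷ 2 = 13 remainder 0
13 ÷ 2 = 6 remainder 1
6 ÷ 2 = 3 remainder 0
3 ÷ 2 = 1 remainder 1
1 ÷ 2 = 0 remainder 1
Reading remainders bottom to top: 11010101



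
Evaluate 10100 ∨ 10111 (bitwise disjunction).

OR: 1 when either bit is 1
  10100
| 10111
-------
  10111
Decimal: 20 | 23 = 23



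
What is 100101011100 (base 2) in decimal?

Sum of powers of 2 for each 1-bit:
2^2 + 2^3 + 2^4 + 2^6 + 2^8 + 2^11
= 4 + 8 + 16 + 64 + 256 + 2048
= 2396



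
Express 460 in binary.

Using repeated division by 2:
460 ÷ 2 = 230 remainder 0
230 ÷ 2 = 115 remainder 0
115 ÷ 2 = 57 remainder 1
57 ÷ 2 = 28 remainder 1
28 ÷ 2 = 14 remainder 0
14 ÷ 2 = 7 remainder 0
7 ÷ 2 = 3 remainder 1
3 ÷ 2 = 1 remainder 1
1 ÷ 2 = 0 remainder 1
Reading remainders bottom to top: 111001100



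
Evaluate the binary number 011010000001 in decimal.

Sum of powers of 2 for each 1-bit:
2^0 + 2^7 + 2^9 + 2^10
= 1 + 128 + 512 + 1024
= 1665



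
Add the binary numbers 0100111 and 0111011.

Add column by column from the right: bit + bit + carry-in; write the sum mod 2, carry 1 when the sum is 2 or 3.
carry:  1111110
        0100111
+       0111011
---------------
       01100010
(the carry out of the leftmost column, 0, becomes the leading bit)
Decimal check:
  0100111 = 32 + 4 + 2 + 1 = 39
  0111011 = 32 + 16 + 8 + 2 + 1 = 59
  39 + 59 = 98, and 01100010 = 64 + 32 + 2 = 98 ✓



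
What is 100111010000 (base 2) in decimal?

Sum of powers of 2 for each 1-bit:
2^4 + 2^6 + 2^7 + 2^8 + 2^11
= 16 + 64 + 128 + 256 + 2048
= 2512



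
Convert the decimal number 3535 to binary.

Using repeated division by 2:
3535 ÷ 2 = 1767 remainder 1
1767 ÷ 2 = 883 remainder 1
883 ÷ 2 = 441 remainder 1
441 ÷ 2 = 220 remainder 1
220 ÷ 2 = 110 remainder 0
110 ÷ 2 = 55 remainder 0
55 ÷ 2 = 27 remainder 1
27 ÷ 2 = 13 remainder 1
13 ÷ 2 = 6 remainder 1
6 ÷ 2 = 3 remainder 0
3 ÷ 2 = 1 remainder 1
1 ÷ 2 = 0 remainder 1
Reading remainders bottom to top: 110111001111



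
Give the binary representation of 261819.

Using repeated division by 2:
261819 ÷ 2 = 130909 remainder 1
130909 ÷ 2 = 65454 remainder 1
65454 ÷ 2 = 32727 remainder 0
32727 ÷ 2 = 16363 remainder 1
16363 ÷ 2 = 8181 remainder 1
8181 ÷ 2 = 4090 remainder 1
4090 ÷ 2 = 2045 remainder 0
2045 ÷ 2 = 1022 remainder 1
1022 ÷ 2 = 511 remainder 0
511 ÷ 2 = 255 remainder 1
255 ÷ 2 = 127 remainder 1
127 ÷ 2 = 63 remainder 1
63 ÷ 2 = 31 remainder 1
31 ÷ 2 = 15 remainder 1
15 ÷ 2 = 7 remainder 1
7 ÷ 2 = 3 remainder 1
3 ÷ 2 = 1 remainder 1
1 ÷ 2 = 0 remainder 1
Reading remainders bottom to top: 111111111010111011



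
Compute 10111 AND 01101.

AND: 1 only when both bits are 1
  10111
& 01101
-------
  00101
Decimal: 23 & 13 = 5



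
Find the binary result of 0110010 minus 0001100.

Method 1 - Direct subtraction (column by column from the right: bit − bit − borrow-in; if negative, add 2 and borrow 1 from the next column):
borrow: 0011000
        0110010
-       0001100
---------------
        0100110

Method 2 - Add two's complement:
Two's complement of 0001100: invert → 1110011, add 1 → 1110100
  0110010
+ 1110100
---------
 10100110  (end carry out of the top bit = 1)
Discarding the end carry: 0100110
Decimal check:
  0110010 = 32 + 16 + 2 = 50
  0001100 = 8 + 4 = 12
  50 - 12 = 38, and 0100110 = 32 + 4 + 2 = 38 ✓



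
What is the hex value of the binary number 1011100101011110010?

Group into 4-bit nibbles from right:
  0101 = 5
  1100 = C
  1010 = A
  1111 = F
  0010 = 2
Result: 5CAF2



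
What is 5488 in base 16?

Using repeated division by 16 (digits 10–15 are A–F):
5488 ÷ 16 = 343 remainder 0
343 ÷ 16 = 21 remainder 7
21 ÷ 16 = 1 remainder 5
1 ÷ 16 = 0 remainder 1
Reading remainders bottom to top: 1570



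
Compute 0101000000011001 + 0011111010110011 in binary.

Add column by column from the right: bit + bit + carry-in; write the sum mod 2, carry 1 when the sum is 2 or 3.
carry:  1110000001100110
        0101000000011001
+       0011111010110011
------------------------
       01000111011001100
(the carry out of the leftmost column, 0, becomes the leading bit)
Decimal check:
  0101000000011001 = 16384 + 4096 + 16 + 8 + 1 = 20505
  0011111010110011 = 8192 + 4096 + 2048 + 1024 + 512 + 128 + 32 + 16 + 2 + 1 = 16051
  20505 + 16051 = 36556, and 01000111011001100 = 32768 + 2048 + 1024 + 512 + 128 + 64 + 8 + 4 = 36556 ✓



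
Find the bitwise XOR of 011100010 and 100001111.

XOR: 1 when bits differ
  011100010
^ 100001111
-----------
  111101101
Decimal: 226 ^ 271 = 493



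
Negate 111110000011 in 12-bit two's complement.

Original (sign bit 1, negative): 111110000011
Step 1 - Invert all bits: 000001111100
Step 2 - Add 1: 000001111101
Verification: 111110000011 + 000001111101 = 1000000000000; discarding the end carry (carry out of the top bit) leaves the 12-bit value 000000000000, as required for x + (-x)



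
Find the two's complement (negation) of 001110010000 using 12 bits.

Original: 001110010000
Step 1 - Invert all bits: 110001101111
Step 2 - Add 1: 110001110000
Verification: 001110010000 + 110001110000 = 1000000000000; discarding the end carry (carry out of the top bit) leaves the 12-bit value 000000000000, as required for x + (-x)



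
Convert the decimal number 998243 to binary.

Using repeated division by 2:
998243 ÷ 2 = 499121 remainder 1
499121 ÷ 2 = 249560 remainder 1
249560 ÷ 2 = 124780 remainder 0
124780 ÷ 2 = 62390 remainder 0
62390 ÷ 2 = 31195 remainder 0
31195 ÷ 2 = 15597 remainder 1
15597 ÷ 2 = 7798 remainder 1
7798 ÷ 2 = 3899 remainder 0
3899 ÷ 2 = 1949 remainder 1
1949 ÷ 2 = 974 remainder 1
974 ÷ 2 = 487 remainder 0
487 ÷ 2 = 243 remainder 1
243 ÷ 2 = 121 remainder 1
121 ÷ 2 = 60 remainder 1
60 ÷ 2 = 30 remainder 0
30 ÷ 2 = 15 remainder 0
15 ÷ 2 = 7 remainder 1
7 ÷ 2 = 3 remainder 1
3 ÷ 2 = 1 remainder 1
1 ÷ 2 = 0 remainder 1
Reading remainders bottom to top: 11110011101101100011



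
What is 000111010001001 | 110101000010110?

OR: 1 when either bit is 1
  000111010001001
| 110101000010110
-----------------
  110111010011111
Decimal: 3721 | 27158 = 28319



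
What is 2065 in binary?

Using repeated division by 2:
2065 ÷ 2 = 1032 remainder 1
1032 ÷ 2 = 516 remainder 0
516 ÷ 2 = 258 remainder 0
258 ÷ 2 = 129 remainder 0
129 ÷ 2 = 64 remainder 1
64 ÷ 2 = 32 remainder 0
32 ÷ 2 = 16 remainder 0
16 ÷ 2 = 8 remainder 0
8 ÷ 2 = 4 remainder 0
4 ÷ 2 = 2 remainder 0
2 ÷ 2 = 1 remainder 0
1 ÷ 2 = 0 remainder 1
Reading remainders bottom to top: 100000010001



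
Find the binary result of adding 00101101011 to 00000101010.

Add column by column from the right: bit + bit + carry-in; write the sum mod 2, carry 1 when the sum is 2 or 3.
carry:  00011010100
        00101101011
+       00000101010
-------------------
       000110010101
(the carry out of the leftmost column, 0, becomes the leading bit)
Decimal check:
  00101101011 = 256 + 64 + 32 + 8 + 2 + 1 = 363
  00000101010 = 32 + 8 + 2 = 42
  363 + 42 = 405, and 000110010101 = 256 + 128 + 16 + 4 + 1 = 405 ✓

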